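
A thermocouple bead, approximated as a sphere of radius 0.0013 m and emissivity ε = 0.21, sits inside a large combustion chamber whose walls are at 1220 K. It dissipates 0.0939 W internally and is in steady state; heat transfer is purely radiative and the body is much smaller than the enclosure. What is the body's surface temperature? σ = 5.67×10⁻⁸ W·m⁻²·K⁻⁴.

T ≈ 1270 K

For a small grey body in a large enclosure, net radiated power = εσA(T⁴ − T_w⁴).
Steady state: P = εσA(T⁴ − T_w⁴) with A = 4πr² = 2.124×10⁻⁵ m².
T⁴ = P/(εσA) + T_w⁴ = 0.0939/(0.21·5.67×10⁻⁸·2.124×10⁻⁵) + (1220)⁴
    = 3.713×10¹¹ + 2.215×10¹² = 2.587×10¹² K⁴.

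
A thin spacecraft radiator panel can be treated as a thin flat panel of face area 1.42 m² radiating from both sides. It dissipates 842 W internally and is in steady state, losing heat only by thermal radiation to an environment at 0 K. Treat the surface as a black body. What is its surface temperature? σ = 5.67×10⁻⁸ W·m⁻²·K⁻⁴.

Steady state: internal power = radiated power, P = εσA T⁴.
Radiating area A = 2·1.42 = 2.840 m².
T⁴ = P/(εσA) = 842/(1.0·5.67×10⁻⁸·2.840) = 5.229×10⁹ K⁴.
T = (5.229×10⁹)^(1/4).

T ≈ 269 K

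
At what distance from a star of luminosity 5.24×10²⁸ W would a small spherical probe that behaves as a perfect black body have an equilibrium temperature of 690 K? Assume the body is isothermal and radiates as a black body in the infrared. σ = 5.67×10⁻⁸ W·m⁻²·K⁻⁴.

d ≈ 2.85×10¹¹ m

For an isothermal black-emitting sphere, (1−a)S·πr² = σ·4πr²·T⁴ ⇒ S = 4σT⁴/(1−a).
S = 4·5.67×10⁻⁸·(690)⁴/1.00 = 51410 W/m².
Flux falls as S = L/(4πd²), so d = √(L/(4πS)) = √(5.24×10²⁸/(4π·51410)).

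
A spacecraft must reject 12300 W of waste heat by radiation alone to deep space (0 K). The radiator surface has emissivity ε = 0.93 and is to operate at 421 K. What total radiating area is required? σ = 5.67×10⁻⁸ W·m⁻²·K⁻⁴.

P = εσA T⁴ ⇒ A = P/(εσT⁴).
T⁴ = 3.141×10¹⁰ K⁴.
A = 12300/(0.93 × 5.67×10⁻⁸ × 3.141×10¹⁰).

A ≈ 7.43 m²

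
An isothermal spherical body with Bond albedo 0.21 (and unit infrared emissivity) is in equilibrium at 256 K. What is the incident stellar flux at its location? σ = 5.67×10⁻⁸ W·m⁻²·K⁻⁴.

S ≈ 1230 W/m²

(1−a)S·πr² = σ·4πr²·T⁴ ⇒ S = 4σT⁴/(1−a).
S = 4·5.67×10⁻⁸·4.295×10⁹/0.790.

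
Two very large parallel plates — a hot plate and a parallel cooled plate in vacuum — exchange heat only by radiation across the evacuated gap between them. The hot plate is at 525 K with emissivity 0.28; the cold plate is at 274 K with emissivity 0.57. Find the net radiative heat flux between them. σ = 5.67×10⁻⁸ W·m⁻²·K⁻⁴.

q ≈ 922 W/m²

For two infinite grey parallel plates, q = σ(T₁⁴ − T₂⁴)/(1/ε₁ + 1/ε₂ − 1).
T₁⁴ − T₂⁴ = 7.597×10¹⁰ − 5.636×10⁹ = 7.033×10¹⁰ K⁴.
1/ε₁ + 1/ε₂ − 1 = 3.571 + 1.754 − 1 = 4.326.
q = 5.67×10⁻⁸ × 7.033×10¹⁰ / 4.326.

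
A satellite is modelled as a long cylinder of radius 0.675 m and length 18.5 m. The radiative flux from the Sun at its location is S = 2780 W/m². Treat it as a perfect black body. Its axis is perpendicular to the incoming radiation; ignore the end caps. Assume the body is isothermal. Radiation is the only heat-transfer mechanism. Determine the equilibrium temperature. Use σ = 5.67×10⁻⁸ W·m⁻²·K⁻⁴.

At equilibrium, absorbed power = emitted power.
Absorbing cross-section = 2rL = 24.98 m²; emitting surface = 2πrL = 78.46 m² (ratio π).
S·A_cross = εσ·A_surf·T⁴  ⇒  T⁴ = S/(πσ).
T⁴ = 1.00·2780/(π·5.67×10⁻⁸) = 1.561×10¹⁰ K⁴.
T = (1.561×10¹⁰)^(1/4).

T ≈ 353 K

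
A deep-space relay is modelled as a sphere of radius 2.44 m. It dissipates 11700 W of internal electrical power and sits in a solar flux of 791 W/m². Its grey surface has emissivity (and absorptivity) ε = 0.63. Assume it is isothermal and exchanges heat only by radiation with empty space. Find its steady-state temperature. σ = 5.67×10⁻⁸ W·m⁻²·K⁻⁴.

At steady state, absorbed solar power + internal power = radiated power.
Absorbed: α·S·A_cross = 0.63·791·18.70 = 9321 W (cross-section πr²).
Total input = 9321 + 11700 = 21020 W.
Radiated: εσ·A_surf·T⁴ with A_surf = 4πr² = 74.82 m².
T⁴ = 21020/(0.63·5.67×10⁻⁸·74.82) = 7.866×10⁹ K⁴.

T ≈ 298 K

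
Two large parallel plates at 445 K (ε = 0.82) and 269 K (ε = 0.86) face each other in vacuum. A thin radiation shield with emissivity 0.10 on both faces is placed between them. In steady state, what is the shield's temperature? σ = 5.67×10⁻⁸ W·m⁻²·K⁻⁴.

T_s ≈ 386 K

In steady state the net flux on the hot side equals that on the cold side.
σ(T₁⁴−T_s⁴)/D₁ = σ(T_s⁴−T₂⁴)/D₂, with D₁ = 1/ε₁+1/ε_s−1 = 10.22, D₂ = 1/ε_s+1/ε₂−1 = 10.16.
Solve for T_s⁴: T_s⁴ = (D₂·T₁⁴ + D₁·T₂⁴)/(D₁+D₂) = 2.218×10¹⁰ K⁴.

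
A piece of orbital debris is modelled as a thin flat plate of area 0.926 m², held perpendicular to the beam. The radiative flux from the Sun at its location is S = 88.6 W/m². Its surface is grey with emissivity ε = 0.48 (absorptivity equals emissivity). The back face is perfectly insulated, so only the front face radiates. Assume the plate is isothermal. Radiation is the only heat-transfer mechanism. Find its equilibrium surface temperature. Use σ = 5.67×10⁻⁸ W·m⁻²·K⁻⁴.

T ≈ 199 K

At equilibrium, absorbed power = emitted power.
Absorbing cross-section = A = 0.9260 m²; emitting surface = A = 0.9260 m² (ratio 1).
εS·A_cross = εσ·A_surf·T⁴  ⇒  T⁴ = S/(1σ)   (ε cancels).
T⁴ = 88.6/(1·5.67×10⁻⁸) = 1.563×10⁹ K⁴.
T = (1.563×10⁹)^(1/4).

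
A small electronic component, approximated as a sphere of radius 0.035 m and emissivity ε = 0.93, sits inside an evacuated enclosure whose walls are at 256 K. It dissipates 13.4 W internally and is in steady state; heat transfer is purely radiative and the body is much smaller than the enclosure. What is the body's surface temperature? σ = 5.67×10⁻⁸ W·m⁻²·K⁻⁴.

T ≈ 380 K

For a small grey body in a large enclosure, net radiated power = εσA(T⁴ − T_w⁴).
Steady state: P = εσA(T⁴ − T_w⁴) with A = 4πr² = 0.01539 m².
T⁴ = P/(εσA) + T_w⁴ = 13.4/(0.93·5.67×10⁻⁸·0.01539) + (256)⁴
    = 1.651×10¹⁰ + 4.295×10⁹ = 2.080×10¹⁰ K⁴.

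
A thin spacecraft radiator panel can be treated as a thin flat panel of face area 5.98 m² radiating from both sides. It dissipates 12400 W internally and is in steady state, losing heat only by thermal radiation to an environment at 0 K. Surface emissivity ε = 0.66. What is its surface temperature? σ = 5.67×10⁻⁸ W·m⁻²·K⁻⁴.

T ≈ 408 K

Steady state: internal power = radiated power, P = εσA T⁴.
Radiating area A = 2·5.98 = 11.96 m².
T⁴ = P/(εσA) = 12400/(0.66·5.67×10⁻⁸·11.96) = 2.771×10¹⁰ K⁴.
T = (2.771×10¹⁰)^(1/4).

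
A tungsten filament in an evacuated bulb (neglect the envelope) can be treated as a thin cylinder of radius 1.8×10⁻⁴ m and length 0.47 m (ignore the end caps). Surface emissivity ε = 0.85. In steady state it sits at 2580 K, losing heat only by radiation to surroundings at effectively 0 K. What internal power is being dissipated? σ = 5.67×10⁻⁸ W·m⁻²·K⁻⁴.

P ≈ 1140 W

Steady state: P = εσA T⁴.
A = 2πrL = 5.316×10⁻⁴ m²; T⁴ = (2580)⁴ = 4.431×10¹³ K⁴.
P = 0.85 × 5.67×10⁻⁸ × 5.316×10⁻⁴ × 4.431×10¹³.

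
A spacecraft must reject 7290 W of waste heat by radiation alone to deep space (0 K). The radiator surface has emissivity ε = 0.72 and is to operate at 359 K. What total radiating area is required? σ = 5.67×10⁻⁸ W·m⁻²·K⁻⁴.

A ≈ 10.8 m²

P = εσA T⁴ ⇒ A = P/(εσT⁴).
T⁴ = 1.661×10¹⁰ K⁴.
A = 7290/(0.72 × 5.67×10⁻⁸ × 1.661×10¹⁰).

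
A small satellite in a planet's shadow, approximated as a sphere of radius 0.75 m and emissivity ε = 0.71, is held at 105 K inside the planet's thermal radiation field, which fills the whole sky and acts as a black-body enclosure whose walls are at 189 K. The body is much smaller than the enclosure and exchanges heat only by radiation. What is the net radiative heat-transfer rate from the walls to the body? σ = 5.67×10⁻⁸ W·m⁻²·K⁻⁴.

P_net ≈ 329 W

For a small grey body in a large enclosure: P_net = εσA(T_body⁴ − T_wall⁴).
A = 4πr² = 7.069 m²; T_body⁴ − T_wall⁴ = 1.216×10⁸ − 1.276×10⁹ = -1.154×10⁹ K⁴.
|P_net| = 0.71·5.67×10⁻⁸·7.069·1.154×10⁹.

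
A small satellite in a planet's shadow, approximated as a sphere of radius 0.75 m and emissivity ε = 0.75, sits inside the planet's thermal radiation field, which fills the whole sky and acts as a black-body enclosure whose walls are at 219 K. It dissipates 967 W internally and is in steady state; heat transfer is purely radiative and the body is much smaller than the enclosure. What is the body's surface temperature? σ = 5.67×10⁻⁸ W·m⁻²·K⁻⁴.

For a small grey body in a large enclosure, net radiated power = εσA(T⁴ − T_w⁴).
Steady state: P = εσA(T⁴ − T_w⁴) with A = 4πr² = 7.069 m².
T⁴ = P/(εσA) + T_w⁴ = 967/(0.75·5.67×10⁻⁸·7.069) + (219)⁴
    = 3.217×10⁹ + 2.300×10⁹ = 5.517×10⁹ K⁴.

T ≈ 273 K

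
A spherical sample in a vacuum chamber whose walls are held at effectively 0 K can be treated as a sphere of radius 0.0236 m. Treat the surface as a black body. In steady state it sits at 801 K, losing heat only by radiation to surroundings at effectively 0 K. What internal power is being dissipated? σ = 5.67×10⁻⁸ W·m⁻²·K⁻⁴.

Steady state: P = εσA T⁴.
A = 4πr² = 0.006999 m²; T⁴ = (801)⁴ = 4.117×10¹¹ K⁴.
P = 1.0 × 5.67×10⁻⁸ × 0.006999 × 4.117×10¹¹.

P ≈ 163 W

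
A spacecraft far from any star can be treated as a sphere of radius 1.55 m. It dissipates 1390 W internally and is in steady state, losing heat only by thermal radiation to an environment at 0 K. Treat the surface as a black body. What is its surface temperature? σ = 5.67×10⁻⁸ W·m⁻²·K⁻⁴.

Steady state: internal power = radiated power, P = εσA T⁴.
Radiating area A = 4πr² = 30.19 m².
T⁴ = P/(εσA) = 1390/(1.0·5.67×10⁻⁸·30.19) = 8.120×10⁸ K⁴.
T = (8.120×10⁸)^(1/4).

T ≈ 169 K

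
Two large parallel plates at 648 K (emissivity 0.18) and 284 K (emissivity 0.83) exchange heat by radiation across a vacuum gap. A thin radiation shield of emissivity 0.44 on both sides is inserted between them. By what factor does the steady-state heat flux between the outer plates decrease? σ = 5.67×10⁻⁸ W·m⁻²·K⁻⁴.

Without shield: q₀ = σΔ(T⁴)/(1/ε₁+1/ε₂−1) with denominator 5.760.
With shield the two gaps are in series; the resistances add: (1/ε₁+1/ε_s−1)+(1/ε_s+1/ε₂−1) = 6.828+2.478 = 9.306.
Heat-flux ratio q₀/q = 9.306/5.760.

factor ≈ 1.62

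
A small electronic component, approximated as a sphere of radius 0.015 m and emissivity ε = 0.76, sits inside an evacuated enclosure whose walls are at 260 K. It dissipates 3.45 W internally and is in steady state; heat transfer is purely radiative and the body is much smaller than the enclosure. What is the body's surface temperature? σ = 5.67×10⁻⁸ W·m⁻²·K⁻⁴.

T ≈ 426 K

For a small grey body in a large enclosure, net radiated power = εσA(T⁴ − T_w⁴).
Steady state: P = εσA(T⁴ − T_w⁴) with A = 4πr² = 0.002827 m².
T⁴ = P/(εσA) + T_w⁴ = 3.45/(0.76·5.67×10⁻⁸·0.002827) + (260)⁴
    = 2.832×10¹⁰ + 4.570×10⁹ = 3.289×10¹⁰ K⁴.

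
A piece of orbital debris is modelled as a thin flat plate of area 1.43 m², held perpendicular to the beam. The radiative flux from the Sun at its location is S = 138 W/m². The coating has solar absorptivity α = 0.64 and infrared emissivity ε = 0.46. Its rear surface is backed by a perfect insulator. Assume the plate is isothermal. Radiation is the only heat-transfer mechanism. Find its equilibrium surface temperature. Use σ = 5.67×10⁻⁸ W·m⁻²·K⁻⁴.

At equilibrium, absorbed power = emitted power.
Absorbing cross-section = A = 1.430 m²; emitting surface = A = 1.430 m² (ratio 1).
αS·A_cross = εσ·A_surf·T⁴  ⇒  T⁴ = αS/(ε·1σ).
T⁴ = 0.640·138/(0.46·1·5.67×10⁻⁸) = 3.386×10⁹ K⁴.
T = (3.386×10⁹)^(1/4).

T ≈ 241 K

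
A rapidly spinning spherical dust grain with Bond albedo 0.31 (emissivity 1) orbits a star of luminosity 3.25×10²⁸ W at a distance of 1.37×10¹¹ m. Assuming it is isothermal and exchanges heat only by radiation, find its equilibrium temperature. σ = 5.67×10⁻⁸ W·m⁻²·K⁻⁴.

T ≈ 805 K

First find the stellar flux at distance d: S = L/(4πd²) = 3.25×10²⁸/(4π·(1.37×10¹¹)²) = 1.378×10⁵ W/m².
For an isothermal sphere, absorbed (1−a)S·πr² = emitted σ·4πr²·T⁴, so T⁴ = (1−a)S/(4σ).
T⁴ = 0.690·1.378×10⁵/(4·5.67×10⁻⁸) = 4.192×10¹¹ K⁴.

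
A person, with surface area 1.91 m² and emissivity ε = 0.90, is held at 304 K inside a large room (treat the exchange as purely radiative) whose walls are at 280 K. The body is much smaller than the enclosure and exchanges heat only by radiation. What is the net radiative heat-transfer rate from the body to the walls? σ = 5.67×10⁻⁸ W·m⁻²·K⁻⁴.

For a small grey body in a large enclosure: P_net = εσA(T_body⁴ − T_wall⁴).
A = 1.91 m²; T_body⁴ − T_wall⁴ = 8.541×10⁹ − 6.147×10⁹ = 2.394×10⁹ K⁴.
|P_net| = 0.90·5.67×10⁻⁸·1.910·2.394×10⁹.

P_net ≈ 233 W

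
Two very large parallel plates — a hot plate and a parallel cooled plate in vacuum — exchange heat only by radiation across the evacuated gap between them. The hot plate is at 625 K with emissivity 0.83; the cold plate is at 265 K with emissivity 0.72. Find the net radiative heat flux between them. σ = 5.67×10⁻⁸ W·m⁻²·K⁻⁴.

For two infinite grey parallel plates, q = σ(T₁⁴ − T₂⁴)/(1/ε₁ + 1/ε₂ − 1).
T₁⁴ − T₂⁴ = 1.526×10¹¹ − 4.932×10⁹ = 1.477×10¹¹ K⁴.
1/ε₁ + 1/ε₂ − 1 = 1.205 + 1.389 − 1 = 1.594.
q = 5.67×10⁻⁸ × 1.477×10¹¹ / 1.594.

q ≈ 5250 W/m²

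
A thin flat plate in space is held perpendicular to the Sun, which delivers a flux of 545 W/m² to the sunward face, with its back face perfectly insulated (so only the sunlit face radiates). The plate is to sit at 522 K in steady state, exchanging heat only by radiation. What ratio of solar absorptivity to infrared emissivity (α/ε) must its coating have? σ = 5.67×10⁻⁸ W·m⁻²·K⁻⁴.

Balance: αS·A = εσ·1A·T⁴ ⇒ α/ε = σT⁴/S.
α/ε = 5.67×10⁻⁸·(522)⁴/545 = 5.67×10⁻⁸·7.425×10¹⁰/545.

α/ε ≈ 7.72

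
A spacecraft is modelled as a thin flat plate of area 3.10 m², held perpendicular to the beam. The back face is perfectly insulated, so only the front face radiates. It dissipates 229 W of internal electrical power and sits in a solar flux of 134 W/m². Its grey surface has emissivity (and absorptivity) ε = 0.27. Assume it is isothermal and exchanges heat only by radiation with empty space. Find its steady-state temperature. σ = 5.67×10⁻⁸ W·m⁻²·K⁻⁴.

T ≈ 291 K

At steady state, absorbed solar power + internal power = radiated power.
Absorbed: α·S·A_cross = 0.27·134·3.100 = 112.2 W (cross-section A).
Total input = 112.2 + 229 = 341.2 W.
Radiated: εσ·A_surf·T⁴ with A_surf = A = 3.100 m².
T⁴ = 341.2/(0.27·5.67×10⁻⁸·3.100) = 7.189×10⁹ K⁴.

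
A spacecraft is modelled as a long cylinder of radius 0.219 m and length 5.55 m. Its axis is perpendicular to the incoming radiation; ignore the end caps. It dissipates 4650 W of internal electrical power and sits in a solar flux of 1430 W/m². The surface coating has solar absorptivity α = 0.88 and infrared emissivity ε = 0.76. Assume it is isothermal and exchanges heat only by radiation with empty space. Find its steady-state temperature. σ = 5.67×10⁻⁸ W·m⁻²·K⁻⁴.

T ≈ 391 K

At steady state, absorbed solar power + internal power = radiated power.
Absorbed: α·S·A_cross = 0.88·1430·2.431 = 3059 W (cross-section 2rL).
Total input = 3059 + 4650 = 7709 W.
Radiated: εσ·A_surf·T⁴ with A_surf = 2πrL = 7.637 m².
T⁴ = 7709/(0.76·5.67×10⁻⁸·7.637) = 2.343×10¹⁰ K⁴.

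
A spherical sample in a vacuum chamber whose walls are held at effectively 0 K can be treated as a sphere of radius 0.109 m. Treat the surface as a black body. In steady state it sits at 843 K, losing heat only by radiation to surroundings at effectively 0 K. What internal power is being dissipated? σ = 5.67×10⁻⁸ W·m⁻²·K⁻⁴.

P ≈ 4280 W

Steady state: P = εσA T⁴.
A = 4πr² = 0.1493 m²; T⁴ = (843)⁴ = 5.050×10¹¹ K⁴.
P = 1.0 × 5.67×10⁻⁸ × 0.1493 × 5.050×10¹¹.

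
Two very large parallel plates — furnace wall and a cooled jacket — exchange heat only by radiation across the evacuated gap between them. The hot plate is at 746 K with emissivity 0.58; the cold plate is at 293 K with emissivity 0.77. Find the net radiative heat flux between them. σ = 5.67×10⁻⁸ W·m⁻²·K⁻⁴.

For two infinite grey parallel plates, q = σ(T₁⁴ − T₂⁴)/(1/ε₁ + 1/ε₂ − 1).
T₁⁴ − T₂⁴ = 3.097×10¹¹ − 7.370×10⁹ = 3.023×10¹¹ K⁴.
1/ε₁ + 1/ε₂ − 1 = 1.724 + 1.299 − 1 = 2.023.
q = 5.67×10⁻⁸ × 3.023×10¹¹ / 2.023.

q ≈ 8470 W/m²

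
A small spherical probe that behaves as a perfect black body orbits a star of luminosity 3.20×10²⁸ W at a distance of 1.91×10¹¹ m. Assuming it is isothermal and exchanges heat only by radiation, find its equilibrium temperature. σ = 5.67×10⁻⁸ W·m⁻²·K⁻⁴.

T ≈ 745 K

First find the stellar flux at distance d: S = L/(4πd²) = 3.20×10²⁸/(4π·(1.91×10¹¹)²) = 69800 W/m².
For an isothermal sphere, absorbed (1−a)S·πr² = emitted σ·4πr²·T⁴, so T⁴ = (1−a)S/(4σ).
T⁴ = 1.00·69800/(4·5.67×10⁻⁸) = 3.078×10¹¹ K⁴.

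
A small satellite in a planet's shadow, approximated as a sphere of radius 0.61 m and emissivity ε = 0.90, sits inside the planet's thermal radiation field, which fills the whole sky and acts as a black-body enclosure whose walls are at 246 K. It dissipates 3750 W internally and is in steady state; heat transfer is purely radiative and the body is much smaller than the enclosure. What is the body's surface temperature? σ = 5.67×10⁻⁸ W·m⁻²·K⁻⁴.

T ≈ 373 K

For a small grey body in a large enclosure, net radiated power = εσA(T⁴ − T_w⁴).
Steady state: P = εσA(T⁴ − T_w⁴) with A = 4πr² = 4.676 m².
T⁴ = P/(εσA) + T_w⁴ = 3750/(0.90·5.67×10⁻⁸·4.676) + (246)⁴
    = 1.572×10¹⁰ + 3.662×10⁹ = 1.938×10¹⁰ K⁴.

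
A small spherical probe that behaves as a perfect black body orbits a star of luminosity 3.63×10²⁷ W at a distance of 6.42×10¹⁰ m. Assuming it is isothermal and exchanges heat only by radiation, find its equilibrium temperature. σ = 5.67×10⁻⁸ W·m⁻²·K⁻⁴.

First find the stellar flux at distance d: S = L/(4πd²) = 3.63×10²⁷/(4π·(6.42×10¹⁰)²) = 70090 W/m².
For an isothermal sphere, absorbed (1−a)S·πr² = emitted σ·4πr²·T⁴, so T⁴ = (1−a)S/(4σ).
T⁴ = 1.00·70090/(4·5.67×10⁻⁸) = 3.090×10¹¹ K⁴.

T ≈ 746 K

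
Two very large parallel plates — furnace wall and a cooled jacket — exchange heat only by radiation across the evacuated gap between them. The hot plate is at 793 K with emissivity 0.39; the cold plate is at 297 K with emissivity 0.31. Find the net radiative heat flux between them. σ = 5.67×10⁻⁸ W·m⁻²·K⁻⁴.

q ≈ 4590 W/m²

For two infinite grey parallel plates, q = σ(T₁⁴ − T₂⁴)/(1/ε₁ + 1/ε₂ − 1).
T₁⁴ − T₂⁴ = 3.955×10¹¹ − 7.781×10⁹ = 3.877×10¹¹ K⁴.
1/ε₁ + 1/ε₂ − 1 = 2.564 + 3.226 − 1 = 4.790.
q = 5.67×10⁻⁸ × 3.877×10¹¹ / 4.790.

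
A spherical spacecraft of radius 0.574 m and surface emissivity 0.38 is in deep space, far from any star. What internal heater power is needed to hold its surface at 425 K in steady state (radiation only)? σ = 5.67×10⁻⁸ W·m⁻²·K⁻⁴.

P ≈ 2910 W

P = εσ·4πr²·T⁴.
4πr² = 4.140 m²; T⁴ = 3.263×10¹⁰ K⁴.
P = 0.38·5.67×10⁻⁸·4.140·3.263×10¹⁰.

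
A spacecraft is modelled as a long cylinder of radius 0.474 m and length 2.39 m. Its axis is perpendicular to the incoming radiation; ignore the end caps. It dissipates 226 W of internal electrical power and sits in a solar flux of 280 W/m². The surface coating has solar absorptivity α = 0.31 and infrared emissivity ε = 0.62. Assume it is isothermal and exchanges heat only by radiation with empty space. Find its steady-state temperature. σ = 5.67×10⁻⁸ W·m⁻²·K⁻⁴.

T ≈ 203 K

At steady state, absorbed solar power + internal power = radiated power.
Absorbed: α·S·A_cross = 0.31·280·2.266 = 196.7 W (cross-section 2rL).
Total input = 196.7 + 226 = 422.7 W.
Radiated: εσ·A_surf·T⁴ with A_surf = 2πrL = 7.118 m².
T⁴ = 422.7/(0.62·5.67×10⁻⁸·7.118) = 1.689×10⁹ K⁴.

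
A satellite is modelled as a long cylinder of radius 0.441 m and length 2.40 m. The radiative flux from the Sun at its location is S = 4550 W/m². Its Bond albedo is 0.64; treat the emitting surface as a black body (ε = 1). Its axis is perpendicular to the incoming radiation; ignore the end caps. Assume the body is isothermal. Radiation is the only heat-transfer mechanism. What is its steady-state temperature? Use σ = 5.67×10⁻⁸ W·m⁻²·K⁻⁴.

At equilibrium, absorbed power = emitted power.
Absorbing cross-section = 2rL = 2.117 m²; emitting surface = 2πrL = 6.650 m² (ratio π).
(1−a)S·A_cross = εσ·A_surf·T⁴  ⇒  T⁴ = (1−a)S/(πσ).
T⁴ = 0.360·4550/(π·5.67×10⁻⁸) = 9.196×10⁹ K⁴.
T = (9.196×10⁹)^(1/4).

T ≈ 310 K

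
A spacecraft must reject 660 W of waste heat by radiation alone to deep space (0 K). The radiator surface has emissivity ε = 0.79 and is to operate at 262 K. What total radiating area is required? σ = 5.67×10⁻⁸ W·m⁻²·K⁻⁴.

P = εσA T⁴ ⇒ A = P/(εσT⁴).
T⁴ = 4.712×10⁹ K⁴.
A = 660/(0.79 × 5.67×10⁻⁸ × 4.712×10⁹).

A ≈ 3.13 m²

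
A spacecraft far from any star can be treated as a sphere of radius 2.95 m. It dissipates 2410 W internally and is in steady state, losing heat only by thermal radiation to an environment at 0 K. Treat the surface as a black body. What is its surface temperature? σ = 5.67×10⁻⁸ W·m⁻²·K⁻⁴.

T ≈ 140 K

Steady state: internal power = radiated power, P = εσA T⁴.
Radiating area A = 4πr² = 109.4 m².
T⁴ = P/(εσA) = 2410/(1.0·5.67×10⁻⁸·109.4) = 3.887×10⁸ K⁴.
T = (3.887×10⁸)^(1/4).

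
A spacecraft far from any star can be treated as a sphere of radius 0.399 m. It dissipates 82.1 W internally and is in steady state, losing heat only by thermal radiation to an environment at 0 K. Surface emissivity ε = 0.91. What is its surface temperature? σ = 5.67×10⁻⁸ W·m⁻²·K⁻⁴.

T ≈ 168 K

Steady state: internal power = radiated power, P = εσA T⁴.
Radiating area A = 4πr² = 2.001 m².
T⁴ = P/(εσA) = 82.1/(0.91·5.67×10⁻⁸·2.001) = 7.954×10⁸ K⁴.
T = (7.954×10⁸)^(1/4).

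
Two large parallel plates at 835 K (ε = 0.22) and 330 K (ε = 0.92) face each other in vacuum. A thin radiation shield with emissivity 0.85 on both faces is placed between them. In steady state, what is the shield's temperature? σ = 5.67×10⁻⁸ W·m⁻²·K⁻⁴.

T_s ≈ 578 K

In steady state the net flux on the hot side equals that on the cold side.
σ(T₁⁴−T_s⁴)/D₁ = σ(T_s⁴−T₂⁴)/D₂, with D₁ = 1/ε₁+1/ε_s−1 = 4.722, D₂ = 1/ε_s+1/ε₂−1 = 1.263.
Solve for T_s⁴: T_s⁴ = (D₂·T₁⁴ + D₁·T₂⁴)/(D₁+D₂) = 1.120×10¹¹ K⁴.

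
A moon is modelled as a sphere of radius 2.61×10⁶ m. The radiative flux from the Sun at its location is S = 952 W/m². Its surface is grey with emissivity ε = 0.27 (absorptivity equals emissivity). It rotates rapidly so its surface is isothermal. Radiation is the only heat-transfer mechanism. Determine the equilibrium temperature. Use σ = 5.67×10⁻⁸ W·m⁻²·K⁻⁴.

At equilibrium, absorbed power = emitted power.
Absorbing cross-section = πr² = 2.140×10¹³ m²; emitting surface = 4πr² = 8.560×10¹³ m² (ratio 4).
εS·A_cross = εσ·A_surf·T⁴  ⇒  T⁴ = S/(4σ)   (ε cancels).
T⁴ = 952/(4·5.67×10⁻⁸) = 4.198×10⁹ K⁴.
T = (4.198×10⁹)^(1/4).

T ≈ 255 K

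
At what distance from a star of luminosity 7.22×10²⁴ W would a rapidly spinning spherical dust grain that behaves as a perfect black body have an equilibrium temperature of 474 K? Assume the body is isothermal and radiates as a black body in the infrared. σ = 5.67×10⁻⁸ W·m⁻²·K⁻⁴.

d ≈ 7.08×10⁹ m

For an isothermal black-emitting sphere, (1−a)S·πr² = σ·4πr²·T⁴ ⇒ S = 4σT⁴/(1−a).
S = 4·5.67×10⁻⁸·(474)⁴/1.00 = 11450 W/m².
Flux falls as S = L/(4πd²), so d = √(L/(4πS)) = √(7.22×10²⁴/(4π·11450)).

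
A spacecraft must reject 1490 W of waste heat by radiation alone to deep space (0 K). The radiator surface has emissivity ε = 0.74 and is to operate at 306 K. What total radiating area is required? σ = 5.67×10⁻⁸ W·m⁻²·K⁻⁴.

A ≈ 4.05 m²

P = εσA T⁴ ⇒ A = P/(εσT⁴).
T⁴ = 8.768×10⁹ K⁴.
A = 1490/(0.74 × 5.67×10⁻⁸ × 8.768×10⁹).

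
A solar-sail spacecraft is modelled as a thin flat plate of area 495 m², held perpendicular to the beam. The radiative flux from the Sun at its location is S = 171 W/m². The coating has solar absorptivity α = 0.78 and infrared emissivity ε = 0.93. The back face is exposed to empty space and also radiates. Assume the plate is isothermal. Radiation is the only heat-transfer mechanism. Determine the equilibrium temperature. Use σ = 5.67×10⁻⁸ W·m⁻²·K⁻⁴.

T ≈ 189 K

At equilibrium, absorbed power = emitted power.
Absorbing cross-section = A = 495.0 m²; emitting surface = 2A = 990.0 m² (ratio 2).
αS·A_cross = εσ·A_surf·T⁴  ⇒  T⁴ = αS/(ε·2σ).
T⁴ = 0.780·171/(0.93·2·5.67×10⁻⁸) = 1.265×10⁹ K⁴.
T = (1.265×10⁹)^(1/4).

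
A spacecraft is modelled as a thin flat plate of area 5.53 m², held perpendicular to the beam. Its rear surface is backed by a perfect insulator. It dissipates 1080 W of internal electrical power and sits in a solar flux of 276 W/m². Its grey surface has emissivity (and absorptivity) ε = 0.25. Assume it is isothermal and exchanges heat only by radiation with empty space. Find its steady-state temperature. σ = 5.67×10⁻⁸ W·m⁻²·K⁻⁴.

T ≈ 370 K

At steady state, absorbed solar power + internal power = radiated power.
Absorbed: α·S·A_cross = 0.25·276·5.530 = 381.6 W (cross-section A).
Total input = 381.6 + 1080 = 1462 W.
Radiated: εσ·A_surf·T⁴ with A_surf = A = 5.530 m².
T⁴ = 1462/(0.25·5.67×10⁻⁸·5.530) = 1.865×10¹⁰ K⁴.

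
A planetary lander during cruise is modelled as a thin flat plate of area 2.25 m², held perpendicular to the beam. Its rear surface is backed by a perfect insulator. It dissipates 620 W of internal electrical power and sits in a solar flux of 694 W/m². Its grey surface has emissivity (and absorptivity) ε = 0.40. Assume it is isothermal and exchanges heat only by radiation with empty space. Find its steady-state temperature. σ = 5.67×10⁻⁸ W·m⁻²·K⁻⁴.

At steady state, absorbed solar power + internal power = radiated power.
Absorbed: α·S·A_cross = 0.40·694·2.250 = 624.6 W (cross-section A).
Total input = 624.6 + 620 = 1245 W.
Radiated: εσ·A_surf·T⁴ with A_surf = A = 2.250 m².
T⁴ = 1245/(0.40·5.67×10⁻⁸·2.250) = 2.439×10¹⁰ K⁴.

T ≈ 395 K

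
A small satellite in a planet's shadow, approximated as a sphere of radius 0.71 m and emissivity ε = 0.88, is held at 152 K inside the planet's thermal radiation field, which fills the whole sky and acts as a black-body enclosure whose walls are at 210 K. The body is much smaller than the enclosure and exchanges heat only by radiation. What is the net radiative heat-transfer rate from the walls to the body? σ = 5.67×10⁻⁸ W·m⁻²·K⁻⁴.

For a small grey body in a large enclosure: P_net = εσA(T_body⁴ − T_wall⁴).
A = 4πr² = 6.335 m²; T_body⁴ − T_wall⁴ = 5.338×10⁸ − 1.945×10⁹ = -1.411×10⁹ K⁴.
|P_net| = 0.88·5.67×10⁻⁸·6.335·1.411×10⁹.

P_net ≈ 446 W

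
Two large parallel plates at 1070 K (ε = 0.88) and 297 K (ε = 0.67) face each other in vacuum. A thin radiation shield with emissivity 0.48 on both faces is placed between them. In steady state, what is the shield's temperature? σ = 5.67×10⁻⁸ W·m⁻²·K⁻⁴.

T_s ≈ 917 K

In steady state the net flux on the hot side equals that on the cold side.
σ(T₁⁴−T_s⁴)/D₁ = σ(T_s⁴−T₂⁴)/D₂, with D₁ = 1/ε₁+1/ε_s−1 = 2.220, D₂ = 1/ε_s+1/ε₂−1 = 2.576.
Solve for T_s⁴: T_s⁴ = (D₂·T₁⁴ + D₁·T₂⁴)/(D₁+D₂) = 7.077×10¹¹ K⁴.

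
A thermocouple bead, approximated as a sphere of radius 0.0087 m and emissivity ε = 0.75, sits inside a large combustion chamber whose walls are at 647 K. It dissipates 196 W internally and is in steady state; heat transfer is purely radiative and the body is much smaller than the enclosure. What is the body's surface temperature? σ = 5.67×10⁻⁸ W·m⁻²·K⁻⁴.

T ≈ 1500 K

For a small grey body in a large enclosure, net radiated power = εσA(T⁴ − T_w⁴).
Steady state: P = εσA(T⁴ − T_w⁴) with A = 4πr² = 9.511×10⁻⁴ m².
T⁴ = P/(εσA) + T_w⁴ = 196/(0.75·5.67×10⁻⁸·9.511×10⁻⁴) + (647)⁴
    = 4.846×10¹² + 1.752×10¹¹ = 5.021×10¹² K⁴.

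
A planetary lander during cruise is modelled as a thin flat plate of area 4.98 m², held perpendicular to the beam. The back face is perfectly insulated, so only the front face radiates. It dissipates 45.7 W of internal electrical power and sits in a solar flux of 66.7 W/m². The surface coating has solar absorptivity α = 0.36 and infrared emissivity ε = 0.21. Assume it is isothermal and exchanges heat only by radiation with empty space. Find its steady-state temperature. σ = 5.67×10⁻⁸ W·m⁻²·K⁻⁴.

T ≈ 230 K

At steady state, absorbed solar power + internal power = radiated power.
Absorbed: α·S·A_cross = 0.36·66.7·4.980 = 119.6 W (cross-section A).
Total input = 119.6 + 45.7 = 165.3 W.
Radiated: εσ·A_surf·T⁴ with A_surf = A = 4.980 m².
T⁴ = 165.3/(0.21·5.67×10⁻⁸·4.980) = 2.787×10⁹ K⁴.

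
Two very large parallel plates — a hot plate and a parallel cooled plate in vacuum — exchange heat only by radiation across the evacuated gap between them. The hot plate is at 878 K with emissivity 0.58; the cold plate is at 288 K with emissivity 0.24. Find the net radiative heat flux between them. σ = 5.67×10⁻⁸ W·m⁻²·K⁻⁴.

q ≈ 6810 W/m²

For two infinite grey parallel plates, q = σ(T₁⁴ − T₂⁴)/(1/ε₁ + 1/ε₂ − 1).
T₁⁴ − T₂⁴ = 5.943×10¹¹ − 6.880×10⁹ = 5.874×10¹¹ K⁴.
1/ε₁ + 1/ε₂ − 1 = 1.724 + 4.167 − 1 = 4.891.
q = 5.67×10⁻⁸ × 5.874×10¹¹ / 4.891.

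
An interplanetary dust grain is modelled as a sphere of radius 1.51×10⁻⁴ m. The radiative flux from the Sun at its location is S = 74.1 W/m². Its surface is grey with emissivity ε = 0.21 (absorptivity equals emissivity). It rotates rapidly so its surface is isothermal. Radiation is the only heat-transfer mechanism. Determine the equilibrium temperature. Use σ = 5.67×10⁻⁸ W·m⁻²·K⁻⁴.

At equilibrium, absorbed power = emitted power.
Absorbing cross-section = πr² = 7.163×10⁻⁸ m²; emitting surface = 4πr² = 2.865×10⁻⁷ m² (ratio 4).
εS·A_cross = εσ·A_surf·T⁴  ⇒  T⁴ = S/(4σ)   (ε cancels).
T⁴ = 74.1/(4·5.67×10⁻⁸) = 3.267×10⁸ K⁴.
T = (3.267×10⁸)^(1/4).

T ≈ 134 K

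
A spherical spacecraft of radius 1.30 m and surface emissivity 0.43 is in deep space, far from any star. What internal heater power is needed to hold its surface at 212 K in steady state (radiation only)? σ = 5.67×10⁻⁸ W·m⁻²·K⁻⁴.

P = εσ·4πr²·T⁴.
4πr² = 21.24 m²; T⁴ = 2.020×10⁹ K⁴.
P = 0.43·5.67×10⁻⁸·21.24·2.020×10⁹.

P ≈ 1050 W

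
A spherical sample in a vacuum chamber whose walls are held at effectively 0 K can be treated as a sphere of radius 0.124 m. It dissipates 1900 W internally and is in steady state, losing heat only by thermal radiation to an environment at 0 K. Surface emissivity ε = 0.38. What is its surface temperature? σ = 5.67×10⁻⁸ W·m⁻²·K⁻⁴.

Steady state: internal power = radiated power, P = εσA T⁴.
Radiating area A = 4πr² = 0.1932 m².
T⁴ = P/(εσA) = 1900/(0.38·5.67×10⁻⁸·0.1932) = 4.564×10¹¹ K⁴.
T = (4.564×10¹¹)^(1/4).

T ≈ 822 K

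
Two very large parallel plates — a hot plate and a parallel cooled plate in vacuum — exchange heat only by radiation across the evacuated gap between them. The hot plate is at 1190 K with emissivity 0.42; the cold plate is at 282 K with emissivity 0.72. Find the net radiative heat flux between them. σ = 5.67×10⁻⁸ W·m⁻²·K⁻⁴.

q ≈ 40900 W/m²

For two infinite grey parallel plates, q = σ(T₁⁴ − T₂⁴)/(1/ε₁ + 1/ε₂ − 1).
T₁⁴ − T₂⁴ = 2.005×10¹² − 6.324×10⁹ = 1.999×10¹² K⁴.
1/ε₁ + 1/ε₂ − 1 = 2.381 + 1.389 − 1 = 2.770.
q = 5.67×10⁻⁸ × 1.999×10¹² / 2.770.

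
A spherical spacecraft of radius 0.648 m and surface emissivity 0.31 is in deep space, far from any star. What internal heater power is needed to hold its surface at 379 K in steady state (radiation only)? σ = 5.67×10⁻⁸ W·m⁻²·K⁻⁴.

P = εσ·4πr²·T⁴.
4πr² = 5.277 m²; T⁴ = 2.063×10¹⁰ K⁴.
P = 0.31·5.67×10⁻⁸·5.277·2.063×10¹⁰.

P ≈ 1910 W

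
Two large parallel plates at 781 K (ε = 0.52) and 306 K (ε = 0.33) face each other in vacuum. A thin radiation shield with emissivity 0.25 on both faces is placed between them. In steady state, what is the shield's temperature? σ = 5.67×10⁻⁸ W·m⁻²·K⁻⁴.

In steady state the net flux on the hot side equals that on the cold side.
σ(T₁⁴−T_s⁴)/D₁ = σ(T_s⁴−T₂⁴)/D₂, with D₁ = 1/ε₁+1/ε_s−1 = 4.923, D₂ = 1/ε_s+1/ε₂−1 = 6.030.
Solve for T_s⁴: T_s⁴ = (D₂·T₁⁴ + D₁·T₂⁴)/(D₁+D₂) = 2.088×10¹¹ K⁴.

T_s ≈ 676 K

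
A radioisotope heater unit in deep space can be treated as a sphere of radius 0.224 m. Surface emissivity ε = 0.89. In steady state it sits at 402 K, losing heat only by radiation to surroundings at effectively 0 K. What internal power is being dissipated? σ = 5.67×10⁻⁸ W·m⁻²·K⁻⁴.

Steady state: P = εσA T⁴.
A = 4πr² = 0.6305 m²; T⁴ = (402)⁴ = 2.612×10¹⁰ K⁴.
P = 0.89 × 5.67×10⁻⁸ × 0.6305 × 2.612×10¹⁰.

P ≈ 831 W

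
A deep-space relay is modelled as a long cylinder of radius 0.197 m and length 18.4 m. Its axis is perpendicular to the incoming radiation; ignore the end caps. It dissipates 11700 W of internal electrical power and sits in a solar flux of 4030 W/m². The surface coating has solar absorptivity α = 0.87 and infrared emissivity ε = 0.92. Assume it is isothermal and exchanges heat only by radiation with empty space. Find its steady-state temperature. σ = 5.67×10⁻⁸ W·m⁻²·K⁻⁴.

At steady state, absorbed solar power + internal power = radiated power.
Absorbed: α·S·A_cross = 0.87·4030·7.250 = 25420 W (cross-section 2rL).
Total input = 25420 + 11700 = 37120 W.
Radiated: εσ·A_surf·T⁴ with A_surf = 2πrL = 22.78 m².
T⁴ = 37120/(0.92·5.67×10⁻⁸·22.78) = 3.124×10¹⁰ K⁴.

T ≈ 420 K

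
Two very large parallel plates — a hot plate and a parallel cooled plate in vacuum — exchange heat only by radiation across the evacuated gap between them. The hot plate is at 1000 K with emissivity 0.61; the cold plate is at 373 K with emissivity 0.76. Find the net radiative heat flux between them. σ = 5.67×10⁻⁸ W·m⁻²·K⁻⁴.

For two infinite grey parallel plates, q = σ(T₁⁴ − T₂⁴)/(1/ε₁ + 1/ε₂ − 1).
T₁⁴ − T₂⁴ = 1.000×10¹² − 1.936×10¹⁰ = 9.806×10¹¹ K⁴.
1/ε₁ + 1/ε₂ − 1 = 1.639 + 1.316 − 1 = 1.955.
q = 5.67×10⁻⁸ × 9.806×10¹¹ / 1.955.

q ≈ 28400 W/m²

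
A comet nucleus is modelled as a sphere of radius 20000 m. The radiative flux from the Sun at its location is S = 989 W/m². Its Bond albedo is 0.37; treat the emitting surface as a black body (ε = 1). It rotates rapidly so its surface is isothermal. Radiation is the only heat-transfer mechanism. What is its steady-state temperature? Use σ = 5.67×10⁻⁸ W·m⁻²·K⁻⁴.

T ≈ 229 K

At equilibrium, absorbed power = emitted power.
Absorbing cross-section = πr² = 1.257×10⁹ m²; emitting surface = 4πr² = 5.027×10⁹ m² (ratio 4).
(1−a)S·A_cross = εσ·A_surf·T⁴  ⇒  T⁴ = (1−a)S/(4σ).
T⁴ = 0.630·989/(4·5.67×10⁻⁸) = 2.747×10⁹ K⁴.
T = (2.747×10⁹)^(1/4).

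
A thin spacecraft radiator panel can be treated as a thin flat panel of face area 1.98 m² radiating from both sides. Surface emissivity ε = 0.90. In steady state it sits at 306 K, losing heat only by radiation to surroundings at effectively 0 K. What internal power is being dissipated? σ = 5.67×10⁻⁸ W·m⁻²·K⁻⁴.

P ≈ 1770 W

Steady state: P = εσA T⁴.
A = 2·1.98 = 3.960 m²; T⁴ = (306)⁴ = 8.768×10⁹ K⁴.
P = 0.90 × 5.67×10⁻⁸ × 3.960 × 8.768×10⁹.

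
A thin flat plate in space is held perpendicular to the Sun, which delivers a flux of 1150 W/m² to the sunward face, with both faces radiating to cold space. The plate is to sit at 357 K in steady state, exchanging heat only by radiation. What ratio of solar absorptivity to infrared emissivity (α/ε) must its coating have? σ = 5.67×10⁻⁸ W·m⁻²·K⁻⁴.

α/ε ≈ 1.60

Balance: αS·A = εσ·2A·T⁴ ⇒ α/ε = 2σT⁴/S.
α/ε = 2·5.67×10⁻⁸·(357)⁴/1150 = 2·5.67×10⁻⁸·1.624×10¹⁰/1150.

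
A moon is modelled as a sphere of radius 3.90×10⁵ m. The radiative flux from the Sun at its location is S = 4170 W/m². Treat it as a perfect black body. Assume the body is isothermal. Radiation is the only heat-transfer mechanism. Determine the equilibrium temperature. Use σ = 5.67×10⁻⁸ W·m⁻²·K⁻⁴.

T ≈ 368 K

At equilibrium, absorbed power = emitted power.
Absorbing cross-section = πr² = 4.778×10¹¹ m²; emitting surface = 4πr² = 1.911×10¹² m² (ratio 4).
S·A_cross = εσ·A_surf·T⁴  ⇒  T⁴ = S/(4σ).
T⁴ = 1.00·4170/(4·5.67×10⁻⁸) = 1.839×10¹⁰ K⁴.
T = (1.839×10¹⁰)^(1/4).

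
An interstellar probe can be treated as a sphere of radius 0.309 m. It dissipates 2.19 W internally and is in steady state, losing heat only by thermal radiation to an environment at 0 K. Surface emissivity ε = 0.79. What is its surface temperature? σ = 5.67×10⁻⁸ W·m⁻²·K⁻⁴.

T ≈ 79.9 K

Steady state: internal power = radiated power, P = εσA T⁴.
Radiating area A = 4πr² = 1.200 m².
T⁴ = P/(εσA) = 2.19/(0.79·5.67×10⁻⁸·1.200) = 4.075×10⁷ K⁴.
T = (4.075×10⁷)^(1/4).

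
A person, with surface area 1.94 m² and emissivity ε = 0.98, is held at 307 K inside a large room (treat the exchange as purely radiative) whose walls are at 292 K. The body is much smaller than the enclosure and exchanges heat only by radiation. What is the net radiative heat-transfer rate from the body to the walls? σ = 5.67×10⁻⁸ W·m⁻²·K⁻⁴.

P_net ≈ 174 W

For a small grey body in a large enclosure: P_net = εσA(T_body⁴ − T_wall⁴).
A = 1.94 m²; T_body⁴ − T_wall⁴ = 8.883×10⁹ − 7.270×10⁹ = 1.613×10⁹ K⁴.
|P_net| = 0.98·5.67×10⁻⁸·1.940·1.613×10⁹.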